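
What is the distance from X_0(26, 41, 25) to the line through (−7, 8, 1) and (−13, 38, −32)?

A direction vector is d = (−6, 30, −33).
AP = (33, 33, 24), and AP × d = (−1809, 945, 1188).
|AP × d|² = 5576850 and |d|² = 2025, so the distance is √(5576850/2025) = √2754 = 9√34.

9√34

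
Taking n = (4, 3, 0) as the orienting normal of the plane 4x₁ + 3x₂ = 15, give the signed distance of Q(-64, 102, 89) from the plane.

7

n·Q − 15 = 35.
|n| = 5, so the signed distance is 35/5 = 7.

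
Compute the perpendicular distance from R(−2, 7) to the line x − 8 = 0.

The normal to the line is n = (1, 0) with |n| = 1.
|n·R − 8| = |-2 − 8| = 10, so the distance is 10/1 = 10.

10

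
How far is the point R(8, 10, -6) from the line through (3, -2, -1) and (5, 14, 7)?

A direction vector is d = (2, 16, 8).
AP = (5, 12, -5), and AP × d = (176, -50, 56).
|AP × d|² = 36612 and |d|² = 324, so the distance is √(36612/324) = √113.

√113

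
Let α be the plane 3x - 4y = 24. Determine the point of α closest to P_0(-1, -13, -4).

(-4, -9, -4)

n = (3, -4, 0), |n|² = 25, and n·P_0 − 24 = 25.
t = 25/25 = 1, so the foot is P_0 − t·n = (-1, -13, -4) − 1·(3, -4, 0) = (-4, -9, -4).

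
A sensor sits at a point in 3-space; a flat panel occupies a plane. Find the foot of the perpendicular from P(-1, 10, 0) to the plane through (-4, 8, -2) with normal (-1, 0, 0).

The perpendicular from P has direction n = (-1, 0, 0): r = (-1, 10, 0) + t(-1, 0, 0).
Substitute into the plane: n·(P + tn) = 4 gives 1 + 1t = 4, so t = 3.
Foot = (-1, 10, 0) + 3·(-1, 0, 0) = (-4, 10, 0).

(-4, 10, 0)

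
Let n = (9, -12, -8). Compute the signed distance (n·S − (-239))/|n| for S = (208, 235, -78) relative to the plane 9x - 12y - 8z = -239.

n·S − (-239) = -85.
|n| = 17, so the signed distance is -85/17 = -5.

-5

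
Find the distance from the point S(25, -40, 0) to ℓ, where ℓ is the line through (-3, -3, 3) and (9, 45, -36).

A direction vector is d = (12, 48, -39).
AP = (28, -37, -3), and AP × d = (1587, 1056, 1788).
|AP × d|² = 6830649 and |d|² = 3969, so the distance is √(6830649/3969) = √1721.

√1721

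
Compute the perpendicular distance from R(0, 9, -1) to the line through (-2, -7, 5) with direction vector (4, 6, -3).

2√13

Direction vector d = (4, 6, -3).
AP = (2, 16, -6), and AP × d = (-12, -18, -52).
|AP × d|² = 3172 and |d|² = 61, so the distance is √(3172/61) = √52 = 2√13.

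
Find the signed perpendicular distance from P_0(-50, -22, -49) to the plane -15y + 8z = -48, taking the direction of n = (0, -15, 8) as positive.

-14/17

n·P_0 − (-48) = -14.
|n| = 17, so the signed distance is -14/17.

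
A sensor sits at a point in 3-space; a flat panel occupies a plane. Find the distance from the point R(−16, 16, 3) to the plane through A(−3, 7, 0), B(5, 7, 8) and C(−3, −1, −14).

AB = (8, 0, 8) and AC = (0, −8, −14), so a normal is n = AB × AC = (64, 112, −64).
Then n·(−16, 16, 3) − 592 = −16.
|n| = √(4096 + 12544 + 4096) = 144, so the distance is |-16|/144 = 1/9.

1/9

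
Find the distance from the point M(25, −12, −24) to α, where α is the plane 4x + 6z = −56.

6√13/13

Normal vector n = (4, 0, 6), and n·(25, −12, −24) − (−56) = 12.
|n| = √(16 + 0 + 36) = 2√13, so the distance is |12|/(2√13) = 6√13/13.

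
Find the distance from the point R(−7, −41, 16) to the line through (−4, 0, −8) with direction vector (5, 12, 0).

Direction vector d = (5, 12, 0).
AP = (−3, −41, 24); AP·d = -507, |AP|² = 2266, |d|² = 169.
distance² = |AP|² − (AP·d)²/|d|² = 2266 − 257049/169 = 745, so the distance is √745.

√745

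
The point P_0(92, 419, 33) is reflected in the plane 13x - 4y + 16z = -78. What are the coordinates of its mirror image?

(592/7, 2949/7, 167/7)

With n = (13, -4, 16), the signed offset is (n·P_0 − (-78))/|n|² = 126/441 = 2/7.
P_0' = P_0 − 2t·n = (92, 419, 33) − (4/7)·(13, -4, 16) = (592/7, 2949/7, 167/7).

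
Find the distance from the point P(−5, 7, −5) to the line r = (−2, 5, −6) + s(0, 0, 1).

√13

Direction vector d = (0, 0, 1).
AP = (−3, 2, 1); AP·d = 1, |AP|² = 14, |d|² = 1.
distance² = |AP|² − (AP·d)²/|d|² = 14 − 1/1 = 13, so the distance is √13.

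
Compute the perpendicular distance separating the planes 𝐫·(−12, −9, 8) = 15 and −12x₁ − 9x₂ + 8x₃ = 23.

With common normal n = (−12, −9, 8) (|n| = 17), the distance is |15 − 23|/|n| = 8/17.

8/17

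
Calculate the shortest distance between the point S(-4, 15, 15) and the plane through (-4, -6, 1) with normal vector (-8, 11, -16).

The plane has equation n·(r − (-4, -6, 1)) = 0, i.e. n·r = -50.
Then n·(-4, 15, 15) - (-50) = 7.
|n| = √(64 + 121 + 256) = 21, so the distance is |7|/21 = 1/3.

1/3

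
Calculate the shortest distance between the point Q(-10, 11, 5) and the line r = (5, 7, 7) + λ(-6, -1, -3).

Direction vector d = (-6, -1, -3).
AP = (-15, 4, -2), and AP × d = (-14, -33, 39).
|AP × d|² = 2806 and |d|² = 46, so the distance is √(2806/46) = √61.

√61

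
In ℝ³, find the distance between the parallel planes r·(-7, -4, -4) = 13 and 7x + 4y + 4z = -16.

Divide the second equation by -1 to match normals: -7x - 4y - 4z = 16.
With common normal n = (-7, -4, -4) (|n| = 9), the distance is |13 − 16|/|n| = 3/9 = 1/3.

1/3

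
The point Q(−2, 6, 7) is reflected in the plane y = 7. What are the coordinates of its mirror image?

n = (0, 1, 0), |n|² = 1, n·Q − 7 = -1, so t = -1/1 = -1.
Foot F = Q − (-1)·n = (−2, 7, 7); the reflection is 2F − Q = (−2, 8, 7).

(-2, 8, 7)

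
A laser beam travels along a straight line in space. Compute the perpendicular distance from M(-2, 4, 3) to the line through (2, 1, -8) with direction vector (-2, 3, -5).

6√3

Direction vector d = (-2, 3, -5).
AP = (-4, 3, 11); AP·d = -38, |AP|² = 146, |d|² = 38.
distance² = |AP|² − (AP·d)²/|d|² = 146 − 1444/38 = 108, so the distance is 6√3.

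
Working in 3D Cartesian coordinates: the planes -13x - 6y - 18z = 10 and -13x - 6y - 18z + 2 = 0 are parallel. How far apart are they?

Both planes have normal n = (-13, -6, -18), |n| = 23. Any point on the first plane is at distance |(-2) − 10|/|n| = 12/23 from the second.

12/23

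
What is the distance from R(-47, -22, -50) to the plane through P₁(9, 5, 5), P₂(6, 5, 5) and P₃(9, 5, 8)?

27

P₁P₂ = (-3, 0, 0) and P₁P₃ = (0, 0, 3), so a normal is n = P₁P₂ × P₁P₃ = (0, 9, 0).
n = (0, 9, 0); n·P − 45 = -243; |n| = 9; distance = 243/9 = 27.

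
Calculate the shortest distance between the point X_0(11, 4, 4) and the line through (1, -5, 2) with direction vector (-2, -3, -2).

4√2

Direction vector d = (-2, -3, -2).
AP = (10, 9, 2), and AP × d = (-12, 16, -12).
|AP × d|² = 544 and |d|² = 17, so the distance is √(544/17) = √32 = 4√2.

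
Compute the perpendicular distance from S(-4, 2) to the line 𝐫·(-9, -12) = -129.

47/5

The normal to the line is n = (-9, -12) with |n| = 15.
|n·S − (-129)| = |12 − (-129)| = 141, so the distance is 141/15 = 47/5.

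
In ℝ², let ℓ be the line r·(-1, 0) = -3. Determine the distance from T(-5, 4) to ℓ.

8

d = |(-1)·(-5) + 0·4 − (-3)| / √(1 + 0) = |8|/1 = 8.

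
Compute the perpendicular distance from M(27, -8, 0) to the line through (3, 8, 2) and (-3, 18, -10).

2√139

A direction vector is d = (-6, 10, -12).
AP = (24, -16, -2); AP·d = -280, |AP|² = 836, |d|² = 280.
distance² = |AP|² − (AP·d)²/|d|² = 836 − 78400/280 = 556, so the distance is 2√139.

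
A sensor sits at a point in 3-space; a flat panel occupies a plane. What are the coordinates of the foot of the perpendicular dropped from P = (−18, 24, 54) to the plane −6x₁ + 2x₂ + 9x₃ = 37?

(12, 14, 9)

The perpendicular from P has direction n = (−6, 2, 9): r = (−18, 24, 54) + λ(−6, 2, 9).
Substitute into the plane: n·(P + λn) = 37 gives 642 + 121λ = 37, so λ = -5.
Foot = (−18, 24, 54) + (-5)·(−6, 2, 9) = (12, 14, 9).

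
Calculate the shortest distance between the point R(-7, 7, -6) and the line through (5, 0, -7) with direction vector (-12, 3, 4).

Direction vector d = (-12, 3, 4).
AP = (-12, 7, 1); AP·d = 169, |AP|² = 194, |d|² = 169.
distance² = |AP|² − (AP·d)²/|d|² = 194 − 28561/169 = 25, so the distance is 5.

5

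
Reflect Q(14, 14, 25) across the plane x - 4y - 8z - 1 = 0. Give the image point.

With n = (1, -4, -8), the signed offset is (n·Q − 1)/|n|² = -243/81 = -3.
Q' = Q − 2t·n = (14, 14, 25) − (-6)·(1, -4, -8) = (20, -10, -23).

(20, -10, -23)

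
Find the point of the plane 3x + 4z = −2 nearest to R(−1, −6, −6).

n = (3, 0, 4), |n|² = 25, and n·R − (-2) = -25.
t = -25/25 = -1, so the foot is R − t·n = (−1, −6, −6) − (-1)·(3, 0, 4) = (2, −6, −2).

(2, -6, -2)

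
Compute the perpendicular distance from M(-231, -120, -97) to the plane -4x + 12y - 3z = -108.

n = (-4, 12, -3); n·P − (-108) = -117; |n| = 13; distance = 117/13 = 9.

9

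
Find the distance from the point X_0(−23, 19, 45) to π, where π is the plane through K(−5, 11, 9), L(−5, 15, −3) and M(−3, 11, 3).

6/√19

KL = (0, 4, −12) and KM = (2, 0, −6), so a normal is n = KL × KM = (−24, −24, −8).
Then n·(−23, 19, 45) − (−216) = −48.
|n| = √(576 + 576 + 64) = 8√19, so the distance is |-48|/(8√19) = 6√19/19.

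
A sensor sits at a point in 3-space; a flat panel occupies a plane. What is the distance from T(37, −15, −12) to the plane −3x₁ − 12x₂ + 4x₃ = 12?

9/13

Normal vector n = (−3, −12, 4), and n·(37, −15, −12) − 12 = 9.
|n| = √(9 + 144 + 16) = 13, so the distance is |9|/13 = 9/13.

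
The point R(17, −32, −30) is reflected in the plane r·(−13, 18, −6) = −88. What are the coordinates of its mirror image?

(-9, 4, -42)

n = (−13, 18, −6), |n|² = 529, n·R − (-88) = -529, so t = -529/529 = -1.
Foot F = R − (-1)·n = (4, −14, −36); the reflection is 2F − R = (−9, 4, −42).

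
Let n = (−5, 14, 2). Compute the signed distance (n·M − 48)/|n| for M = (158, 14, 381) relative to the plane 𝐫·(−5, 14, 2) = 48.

n·M − 48 = 120.
|n| = 15, so the signed distance is 120/15 = 8.

8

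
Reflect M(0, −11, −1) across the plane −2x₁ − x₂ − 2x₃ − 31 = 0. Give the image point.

(-8, -15, -9)

n = (−2, −1, −2), |n|² = 9, n·M − 31 = -18, so t = -18/9 = -2.
Foot F = M − (-2)·n = (−4, −13, −5); the reflection is 2F − M = (−8, −15, −9).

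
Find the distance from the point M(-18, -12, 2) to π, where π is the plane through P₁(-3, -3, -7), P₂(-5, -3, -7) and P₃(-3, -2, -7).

9

P₁P₂ = (-2, 0, 0) and P₁P₃ = (0, 1, 0), so a normal is n = P₁P₂ × P₁P₃ = (0, 0, -2).
n = (0, 0, -2); n·P − 14 = -18; |n| = 2; distance = 18/2 = 9.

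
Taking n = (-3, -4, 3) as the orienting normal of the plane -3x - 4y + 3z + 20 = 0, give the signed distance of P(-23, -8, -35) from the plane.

n·P − (-20) = 16.
|n| = √34, so the signed distance is 16/√34.

16/√34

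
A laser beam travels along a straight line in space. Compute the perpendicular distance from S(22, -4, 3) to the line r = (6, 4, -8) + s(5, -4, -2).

3√29

Direction vector d = (5, -4, -2).
AP = (16, -8, 11); AP·d = 90, |AP|² = 441, |d|² = 45.
distance² = |AP|² − (AP·d)²/|d|² = 441 − 8100/45 = 261, so the distance is 3√29.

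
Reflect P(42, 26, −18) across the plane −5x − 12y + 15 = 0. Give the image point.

n = (−5, −12, 0), |n|² = 169, n·P − (-15) = -507, so t = -507/169 = -3.
Foot F = P − (-3)·n = (27, −10, −18); the reflection is 2F − P = (12, −46, −18).

(12, -46, -18)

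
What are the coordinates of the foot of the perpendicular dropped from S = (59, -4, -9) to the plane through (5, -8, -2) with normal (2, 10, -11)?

n = (2, 10, -11), |n|² = 225, and n·S − (-48) = 225.
t = 225/225 = 1, so the foot is S − t·n = (59, -4, -9) − 1·(2, 10, -11) = (57, -14, 2).

(57, -14, 2)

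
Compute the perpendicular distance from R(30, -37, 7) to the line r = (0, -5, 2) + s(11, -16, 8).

Direction vector d = (11, -16, 8).
AP = (30, -32, 5); AP·d = 882, |AP|² = 1949, |d|² = 441.
distance² = |AP|² − (AP·d)²/|d|² = 1949 − 777924/441 = 185, so the distance is √185.

√185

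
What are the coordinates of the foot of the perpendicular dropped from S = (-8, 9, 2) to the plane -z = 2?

The perpendicular from S has direction n = (0, 0, -1): r = (-8, 9, 2) + μ(0, 0, -1).
Substitute into the plane: n·(S + μn) = 2 gives -2 + 1μ = 2, so μ = 4.
Foot = (-8, 9, 2) + 4·(0, 0, -1) = (-8, 9, -2).

(-8, 9, -2)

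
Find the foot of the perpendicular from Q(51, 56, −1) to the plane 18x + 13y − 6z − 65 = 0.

n = (18, 13, −6), |n|² = 529, and n·Q − 65 = 1587.
t = 1587/529 = 3, so the foot is Q − t·n = (51, 56, −1) − 3·(18, 13, −6) = (−3, 17, 17).

(-3, 17, 17)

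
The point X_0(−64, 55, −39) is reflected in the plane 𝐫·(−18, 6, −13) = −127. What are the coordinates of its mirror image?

(80, 7, 65)

With n = (−18, 6, −13), the signed offset is (n·X_0 − (-127))/|n|² = 2116/529 = 4.
X_0' = X_0 − 2t·n = (−64, 55, −39) − 8·(−18, 6, −13) = (80, 7, 65).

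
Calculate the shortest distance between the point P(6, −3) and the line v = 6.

9

d = |0·6 + 1·(-3) − 6| / √(0 + 1) = |-9|/1 = 9.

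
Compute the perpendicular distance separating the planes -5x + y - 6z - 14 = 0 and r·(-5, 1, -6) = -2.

Both planes have normal n = (-5, 1, -6), |n| = √62. Any point on the first plane is at distance |(-2) − 14|/|n| = 16/√62 = 8√62/31 from the second.

16/√62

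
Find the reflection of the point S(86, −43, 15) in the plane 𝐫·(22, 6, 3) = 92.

With n = (22, 6, 3), the signed offset is (n·S − 92)/|n|² = 1587/529 = 3.
S' = S − 2t·n = (86, −43, 15) − 6·(22, 6, 3) = (−46, −79, −3).

(-46, -79, -3)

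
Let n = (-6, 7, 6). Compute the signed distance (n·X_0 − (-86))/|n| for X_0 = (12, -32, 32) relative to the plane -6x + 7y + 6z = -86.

n·X_0 − (-86) = -18.
|n| = 11, so the signed distance is -18/11.

-18/11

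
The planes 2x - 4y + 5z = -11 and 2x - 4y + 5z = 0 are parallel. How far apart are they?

11√5/15

With common normal n = (2, -4, 5) (|n| = 3√5), the distance is |(-11) − 0|/|n| = 11/(3√5).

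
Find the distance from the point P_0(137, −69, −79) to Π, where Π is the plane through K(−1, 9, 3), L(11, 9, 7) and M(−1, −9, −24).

6

KL = (12, 0, 4) and KM = (0, −18, −27), so a normal is n = KL × KM = (72, 324, −216).
Then n·(137, −69, −79) − 2196 = 2376.
|n| = √(5184 + 104976 + 46656) = 396, so the distance is |2376|/396 = 6.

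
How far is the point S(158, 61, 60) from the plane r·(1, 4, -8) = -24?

d = |1·158 + 4·61 + (-8)·60 − (-24)| / √(1 + 16 + 64) = |-54| / 9 = 6.

6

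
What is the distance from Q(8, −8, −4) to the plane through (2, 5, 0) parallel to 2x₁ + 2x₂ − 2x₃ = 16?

Parallel planes share the normal n = (2, 2, −2); since (2, 5, 0) lies on the plane, its equation is 2x₁ + 2x₂ − 2x₃ = 14.
Then n·(8, −8, −4) − 14 = −6.
|n| = √(4 + 4 + 4) = 2√3, so the distance is |-6|/(2√3) = √3.

√3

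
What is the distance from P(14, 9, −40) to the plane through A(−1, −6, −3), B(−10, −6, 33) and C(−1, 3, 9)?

AB = (−9, 0, 36) and AC = (0, 9, 12), so a normal is n = AB × AC = (−324, 108, −81).
n = (−324, 108, −81); n·P − (-81) = -243; |n| = 351; distance = 243/351 = 9/13.

9/13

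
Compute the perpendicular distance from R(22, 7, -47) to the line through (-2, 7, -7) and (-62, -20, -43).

8√34

A direction vector is d = (-60, -27, -36).
AP = (24, 0, -40); AP·d = 0, |AP|² = 2176, |d|² = 5625.
distance² = |AP|² − (AP·d)²/|d|² = 2176 − 0/5625 = 2176, so the distance is 8√34.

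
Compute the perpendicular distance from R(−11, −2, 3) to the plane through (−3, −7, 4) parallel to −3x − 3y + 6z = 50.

Parallel planes share the normal n = (−3, −3, 6); since (−3, −7, 4) lies on the plane, its equation is −3x − 3y + 6z = 54.
Then n·(−11, −2, 3) − 54 = 3.
|n| = √(9 + 9 + 36) = 3√6, so the distance is |3|/(3√6) = 1/√6.

√6/6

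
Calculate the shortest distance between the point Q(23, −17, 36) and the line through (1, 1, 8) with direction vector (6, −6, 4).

Direction vector d = (6, −6, 4).
AP = (22, −18, 28); AP·d = 352, |AP|² = 1592, |d|² = 88.
distance² = |AP|² − (AP·d)²/|d|² = 1592 − 123904/88 = 184, so the distance is 2√46.

2√46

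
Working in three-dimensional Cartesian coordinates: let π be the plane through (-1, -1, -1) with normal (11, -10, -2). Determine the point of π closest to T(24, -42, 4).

(-9, -12, 10)

The perpendicular from T has direction n = (11, -10, -2): r = (24, -42, 4) + t(11, -10, -2).
Substitute into the plane: n·(T + tn) = 1 gives 676 + 225t = 1, so t = -3.
Foot = (24, -42, 4) + (-3)·(11, -10, -2) = (-9, -12, 10).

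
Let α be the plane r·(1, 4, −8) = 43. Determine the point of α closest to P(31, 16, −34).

The perpendicular from P has direction n = (1, 4, −8): r = (31, 16, −34) + μ(1, 4, −8).
Substitute into the plane: n·(P + μn) = 43 gives 367 + 81μ = 43, so μ = -4.
Foot = (31, 16, −34) + (-4)·(1, 4, −8) = (27, 0, −2).

(27, 0, -2)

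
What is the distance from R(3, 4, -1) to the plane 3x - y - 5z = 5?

d = |3·3 + (-1)·4 + (-5)·(-1) − 5| / √(9 + 1 + 25) = |5| / √35 = 5/√35.

√35/7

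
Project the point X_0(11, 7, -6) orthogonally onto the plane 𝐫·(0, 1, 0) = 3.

n = (0, 1, 0), |n|² = 1, and n·X_0 − 3 = 4.
t = 4/1 = 4, so the foot is X_0 − t·n = (11, 7, -6) − 4·(0, 1, 0) = (11, 3, -6).

(11, 3, -6)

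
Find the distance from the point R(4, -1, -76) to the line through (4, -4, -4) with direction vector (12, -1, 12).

36√2

Direction vector d = (12, -1, 12).
AP = (0, 3, -72); AP·d = -867, |AP|² = 5193, |d|² = 289.
distance² = |AP|² − (AP·d)²/|d|² = 5193 − 751689/289 = 2592, so the distance is 36√2.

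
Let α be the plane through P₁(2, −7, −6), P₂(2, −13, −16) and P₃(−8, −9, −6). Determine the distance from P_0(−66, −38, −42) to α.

P₁P₂ = (0, −6, −10) and P₁P₃ = (−10, −2, 0), so a normal is n = P₁P₂ × P₁P₃ = (−20, 100, −60).
Then n·(−66, −38, −42) − (−380) = 420.
|n| = √(400 + 10000 + 3600) = 20√35, so the distance is |420|/(20√35) = 3√35/5.

21/√35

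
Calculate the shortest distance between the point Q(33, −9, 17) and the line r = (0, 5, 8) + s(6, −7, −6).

21√2

Direction vector d = (6, −7, −6).
AP = (33, −14, 9); AP·d = 242, |AP|² = 1366, |d|² = 121.
distance² = |AP|² − (AP·d)²/|d|² = 1366 − 58564/121 = 882, so the distance is 21√2.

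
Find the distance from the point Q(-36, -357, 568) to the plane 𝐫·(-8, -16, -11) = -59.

9

n = (-8, -16, -11); n·P − (-59) = -189; |n| = 21; distance = 189/21 = 9.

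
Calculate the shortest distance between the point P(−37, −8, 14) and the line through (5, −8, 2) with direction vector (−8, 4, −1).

6√17

Direction vector d = (−8, 4, −1).
AP = (−42, 0, 12); AP·d = 324, |AP|² = 1908, |d|² = 81.
distance² = |AP|² − (AP·d)²/|d|² = 1908 − 104976/81 = 612, so the distance is 6√17.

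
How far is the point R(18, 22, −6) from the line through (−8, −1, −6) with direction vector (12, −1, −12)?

Direction vector d = (12, −1, −12).
AP = (26, 23, 0); AP·d = 289, |AP|² = 1205, |d|² = 289.
distance² = |AP|² − (AP·d)²/|d|² = 1205 − 83521/289 = 916, so the distance is 2√229.

2√229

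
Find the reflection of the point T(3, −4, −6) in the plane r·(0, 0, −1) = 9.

With n = (0, 0, −1), the signed offset is (n·T − 9)/|n|² = -3/1 = -3.
T' = T − 2t·n = (3, −4, −6) − (-6)·(0, 0, −1) = (3, −4, −12).

(3, -4, -12)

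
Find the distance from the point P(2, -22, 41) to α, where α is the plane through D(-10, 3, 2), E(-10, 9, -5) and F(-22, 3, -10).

DE = (0, 6, -7) and DF = (-12, 0, -12), so a normal is n = DE × DF = (-72, 84, 72).
d = |(-72)·2 + 84·(-22) + 72·41 − 1116| / √(5184 + 7056 + 5184) = |-156| / 132 = 13/11.

13/11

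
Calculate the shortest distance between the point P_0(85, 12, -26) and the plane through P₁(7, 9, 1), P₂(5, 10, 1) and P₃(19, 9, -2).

P₁P₂ = (-2, 1, 0) and P₁P₃ = (12, 0, -3), so a normal is n = P₁P₂ × P₁P₃ = (-3, -6, -12).
n = (-3, -6, -12); n·P − (-87) = 72; |n| = 3√21; distance = 72/(3√21) = 24/√21.

24/√21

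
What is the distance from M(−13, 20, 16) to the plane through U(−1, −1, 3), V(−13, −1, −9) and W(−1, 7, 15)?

UV = (−12, 0, −12) and UW = (0, 8, 12), so a normal is n = UV × UW = (96, 144, −96).
n = (96, 144, −96); n·P − (-528) = 624; |n| = 48√17; distance = 624/(48√17) = 13/√17.

13/√17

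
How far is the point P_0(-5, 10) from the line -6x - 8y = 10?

6

The normal to the line is n = (-6, -8) with |n| = 10.
|n·P_0 − 10| = |-50 − 10| = 60, so the distance is 60/10 = 6.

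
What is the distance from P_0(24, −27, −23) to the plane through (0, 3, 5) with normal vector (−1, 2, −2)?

28/3

The plane has equation n·(r − (0, 3, 5)) = 0, i.e. n·r = -4.
d = |(-1)·24 + 2·(-27) + (-2)·(-23) − (-4)| / √(1 + 4 + 4) = |-28| / 3 = 28/3.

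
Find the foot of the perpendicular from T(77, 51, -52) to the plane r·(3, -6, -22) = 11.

The perpendicular from T has direction n = (3, -6, -22): r = (77, 51, -52) + μ(3, -6, -22).
Substitute into the plane: n·(T + μn) = 11 gives 1069 + 529μ = 11, so μ = -2.
Foot = (77, 51, -52) + (-2)·(3, -6, -22) = (71, 63, -8).

(71, 63, -8)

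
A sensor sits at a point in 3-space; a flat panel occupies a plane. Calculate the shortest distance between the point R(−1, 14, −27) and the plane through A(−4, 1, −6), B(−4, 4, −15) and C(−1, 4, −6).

9√19/19

AB = (0, 3, −9) and AC = (3, 3, 0), so a normal is n = AB × AC = (27, −27, −9).
d = |27·(-1) + (-27)·14 + (-9)·(-27) − (-81)| / √(729 + 729 + 81) = |-81| / (9√19) = 9/√19.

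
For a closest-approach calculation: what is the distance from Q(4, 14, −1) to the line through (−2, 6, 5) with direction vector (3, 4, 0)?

Direction vector d = (3, 4, 0).
AP = (6, 8, −6); AP·d = 50, |AP|² = 136, |d|² = 25.
distance² = |AP|² − (AP·d)²/|d|² = 136 − 2500/25 = 36, so the distance is 6.

6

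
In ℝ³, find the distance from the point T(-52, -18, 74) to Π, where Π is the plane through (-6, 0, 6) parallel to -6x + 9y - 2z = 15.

2

Parallel planes share the normal n = (-6, 9, -2); since (-6, 0, 6) lies on the plane, its equation is -6x + 9y - 2z = 24.
Then n·(-52, -18, 74) - 24 = -22.
|n| = √(36 + 81 + 4) = 11, so the distance is |-22|/11 = 2.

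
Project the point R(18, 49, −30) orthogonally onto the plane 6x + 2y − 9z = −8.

n = (6, 2, −9), |n|² = 121, and n·R − (-8) = 484.
t = 484/121 = 4, so the foot is R − t·n = (18, 49, −30) − 4·(6, 2, −9) = (−6, 41, 6).

(-6, 41, 6)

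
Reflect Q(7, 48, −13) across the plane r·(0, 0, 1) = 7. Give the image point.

n = (0, 0, 1), |n|² = 1, n·Q − 7 = -20, so t = -20/1 = -20.
Foot F = Q − (-20)·n = (7, 48, 7); the reflection is 2F − Q = (7, 48, 27).

(7, 48, 27)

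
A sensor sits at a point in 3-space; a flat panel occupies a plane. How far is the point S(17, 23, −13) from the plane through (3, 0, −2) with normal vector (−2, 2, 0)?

9/√2

The plane has equation n·(r − (3, 0, −2)) = 0, i.e. n·r = -6.
Then n·(17, 23, −13) − (−6) = 18.
|n| = √(4 + 4 + 0) = 2√2, so the distance is |18|/(2√2) = 9√2/2.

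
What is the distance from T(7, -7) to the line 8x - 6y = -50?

d = |8·7 + (-6)·(-7) − (-50)| / √(64 + 36) = |148|/10 = 74/5.

74/5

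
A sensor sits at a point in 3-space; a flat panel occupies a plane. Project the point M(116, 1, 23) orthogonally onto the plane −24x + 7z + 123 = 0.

(20, 1, 51)

n = (−24, 0, 7), |n|² = 625, and n·M − (-123) = -2500.
t = -2500/625 = -4, so the foot is M − t·n = (116, 1, 23) − (-4)·(−24, 0, 7) = (20, 1, 51).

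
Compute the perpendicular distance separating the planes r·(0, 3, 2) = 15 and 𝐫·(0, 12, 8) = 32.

Divide the second equation by 4 to match normals: 3y + 2z = 8.
Both planes have normal n = (0, 3, 2), |n| = √13. Any point on the first plane is at distance |8 − 15|/|n| = 7/√13 from the second.

7√13/13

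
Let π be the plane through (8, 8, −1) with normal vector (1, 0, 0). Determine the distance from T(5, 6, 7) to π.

The plane has equation n·(r − (8, 8, −1)) = 0, i.e. n·r = 8.
n = (1, 0, 0); n·P − 8 = -3; |n| = 1; distance = 3/1 = 3.

3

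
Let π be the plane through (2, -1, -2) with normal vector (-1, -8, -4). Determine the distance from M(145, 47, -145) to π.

5

The plane has equation n·(r − (2, -1, -2)) = 0, i.e. n·r = 14.
Then n·(145, 47, -145) - 14 = 45.
|n| = √(1 + 64 + 16) = 9, so the distance is |45|/9 = 5.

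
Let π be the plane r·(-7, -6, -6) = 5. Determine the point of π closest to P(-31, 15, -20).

The perpendicular from P has direction n = (-7, -6, -6): r = (-31, 15, -20) + t(-7, -6, -6).
Substitute into the plane: n·(P + tn) = 5 gives 247 + 121t = 5, so t = -2.
Foot = (-31, 15, -20) + (-2)·(-7, -6, -6) = (-17, 27, -8).

(-17, 27, -8)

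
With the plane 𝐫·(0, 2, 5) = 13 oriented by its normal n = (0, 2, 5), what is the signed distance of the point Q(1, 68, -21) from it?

18√29/29

n·Q − 13 = 18.
|n| = √29, so the signed distance is 18√29/29.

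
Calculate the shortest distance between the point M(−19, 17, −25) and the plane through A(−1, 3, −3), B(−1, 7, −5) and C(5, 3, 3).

AB = (0, 4, −2) and AC = (6, 0, 6), so a normal is n = AB × AC = (24, −12, −24).
Then n·(−19, 17, −25) − 12 = −72.
|n| = √(576 + 144 + 576) = 36, so the distance is |-72|/36 = 2.

2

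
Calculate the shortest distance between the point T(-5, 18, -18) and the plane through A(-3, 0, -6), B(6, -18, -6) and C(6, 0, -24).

AB = (9, -18, 0) and AC = (9, 0, -18), so a normal is n = AB × AC = (324, 162, 162).
Then n·(-5, 18, -18) - (-1944) = 324.
|n| = √(104976 + 26244 + 26244) = 162√6, so the distance is |324|/(162√6) = √6/3.

√6/3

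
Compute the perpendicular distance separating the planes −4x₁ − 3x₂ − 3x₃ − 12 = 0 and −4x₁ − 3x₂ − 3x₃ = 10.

With common normal n = (−4, −3, −3) (|n| = √34), the distance is |12 − 10|/|n| = 2/√34 = √34/17.

√34/17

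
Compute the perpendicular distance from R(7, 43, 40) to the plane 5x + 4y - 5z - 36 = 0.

Normal vector n = (5, 4, -5), and n·(7, 43, 40) - 36 = -29.
|n| = √(25 + 16 + 25) = √66, so the distance is |-29|/√66 = 29√66/66.

29/√66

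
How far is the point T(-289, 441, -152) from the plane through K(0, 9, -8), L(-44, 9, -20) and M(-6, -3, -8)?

KL = (-44, 0, -12) and KM = (-6, -12, 0), so a normal is n = KL × KM = (-144, 72, 528).
Then n·(-289, 441, -152) - (-3576) = -3312.
|n| = √(20736 + 5184 + 278784) = 552, so the distance is |-3312|/552 = 6.

6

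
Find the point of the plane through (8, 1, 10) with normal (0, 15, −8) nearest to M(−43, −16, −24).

n = (0, 15, −8), |n|² = 289, and n·M − (-65) = 17.
t = 17/289 = 1/17, so the foot is M − t·n = (−43, −16, −24) − (1/17)·(0, 15, −8) = (−43, −287/17, −400/17).

(-43, -287/17, -400/17)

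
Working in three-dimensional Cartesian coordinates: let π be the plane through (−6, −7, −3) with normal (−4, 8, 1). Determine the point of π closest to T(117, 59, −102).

(1025/9, 587/9, -911/9)

The perpendicular from T has direction n = (−4, 8, 1): r = (117, 59, −102) + μ(−4, 8, 1).
Substitute into the plane: n·(T + μn) = -35 gives -98 + 81μ = -35, so μ = 7/9.
Foot = (117, 59, −102) + (7/9)·(−4, 8, 1) = (1025/9, 587/9, −911/9).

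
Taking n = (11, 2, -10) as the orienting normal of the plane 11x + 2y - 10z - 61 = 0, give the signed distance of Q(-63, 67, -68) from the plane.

n·Q − 61 = 60.
|n| = 15, so the signed distance is 60/15 = 4.

4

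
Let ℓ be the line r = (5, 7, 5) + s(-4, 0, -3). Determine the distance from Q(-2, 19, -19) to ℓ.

Direction vector d = (-4, 0, -3).
AP = (-7, 12, -24); AP·d = 100, |AP|² = 769, |d|² = 25.
distance² = |AP|² − (AP·d)²/|d|² = 769 − 10000/25 = 369, so the distance is 3√41.

3√41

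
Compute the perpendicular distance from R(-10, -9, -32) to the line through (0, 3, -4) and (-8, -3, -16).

A direction vector is d = (-8, -6, -12).
AP = (-10, -12, -28); AP·d = 488, |AP|² = 1028, |d|² = 244.
distance² = |AP|² − (AP·d)²/|d|² = 1028 − 238144/244 = 52, so the distance is 2√13.

2√13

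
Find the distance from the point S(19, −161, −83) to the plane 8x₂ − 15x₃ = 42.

Normal vector n = (0, 8, −15), and n·(19, −161, −83) − 42 = −85.
|n| = √(0 + 64 + 225) = 17, so the distance is |-85|/17 = 5.

5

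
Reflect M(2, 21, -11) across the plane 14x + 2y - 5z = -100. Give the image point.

(-26, 17, -1)

n = (14, 2, -5), |n|² = 225, n·M − (-100) = 225, so t = 225/225 = 1.
Foot F = M − 1·n = (-12, 19, -6); the reflection is 2F − M = (-26, 17, -1).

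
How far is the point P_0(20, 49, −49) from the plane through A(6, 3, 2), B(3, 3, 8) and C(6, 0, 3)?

AB = (−3, 0, 6) and AC = (0, −3, 1), so a normal is n = AB × AC = (18, 3, 9).
n = (18, 3, 9); n·P − 135 = -69; |n| = 3√46; distance = 69/(3√46) = √46/2.

√46/2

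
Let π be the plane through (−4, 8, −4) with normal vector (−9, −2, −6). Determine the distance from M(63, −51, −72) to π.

The plane has equation n·(r − (−4, 8, −4)) = 0, i.e. n·r = 44.
Then n·(63, −51, −72) − 44 = −77.
|n| = √(81 + 4 + 36) = 11, so the distance is |-77|/11 = 7.

7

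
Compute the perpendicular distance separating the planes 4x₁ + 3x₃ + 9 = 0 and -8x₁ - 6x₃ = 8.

Divide the second equation by -2 to match normals: 4x₁ + 3x₃ = -4.
With common normal n = (4, 0, 3) (|n| = 5), the distance is |(-9) − (-4)|/|n| = 5/5 = 1.

1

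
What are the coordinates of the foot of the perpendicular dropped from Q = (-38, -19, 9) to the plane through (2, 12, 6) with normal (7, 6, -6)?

The perpendicular from Q has direction n = (7, 6, -6): r = (-38, -19, 9) + t(7, 6, -6).
Substitute into the plane: n·(Q + tn) = 50 gives -434 + 121t = 50, so t = 4.
Foot = (-38, -19, 9) + 4·(7, 6, -6) = (-10, 5, -15).

(-10, 5, -15)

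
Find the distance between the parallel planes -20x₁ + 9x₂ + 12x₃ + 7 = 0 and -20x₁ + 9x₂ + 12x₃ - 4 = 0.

With common normal n = (-20, 9, 12) (|n| = 25), the distance is |(-7) − 4|/|n| = 11/25.

11/25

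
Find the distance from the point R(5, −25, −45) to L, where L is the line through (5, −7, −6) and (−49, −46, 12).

3√205

A direction vector is d = (−54, −39, 18).
AP = (0, −18, −39), and AP × d = (−1845, 2106, −972).
|AP × d|² = 8784045 and |d|² = 4761, so the distance is √(8784045/4761) = √1845 = 3√205.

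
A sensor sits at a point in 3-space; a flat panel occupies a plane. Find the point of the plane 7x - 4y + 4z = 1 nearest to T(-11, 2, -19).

(3, -6, -11)

The perpendicular from T has direction n = (7, -4, 4): r = (-11, 2, -19) + μ(7, -4, 4).
Substitute into the plane: n·(T + μn) = 1 gives -161 + 81μ = 1, so μ = 2.
Foot = (-11, 2, -19) + 2·(7, -4, 4) = (3, -6, -11).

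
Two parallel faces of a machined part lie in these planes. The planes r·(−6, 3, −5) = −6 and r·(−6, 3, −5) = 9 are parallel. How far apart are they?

Both planes have normal n = (−6, 3, −5), |n| = √70. Any point on the first plane is at distance |9 − (-6)|/|n| = 15/√70 = 3√70/14 from the second.

3√70/14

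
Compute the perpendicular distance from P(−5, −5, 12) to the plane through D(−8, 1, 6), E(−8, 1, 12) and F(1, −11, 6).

6/5

DE = (0, 0, 6) and DF = (9, −12, 0), so a normal is n = DE × DF = (72, 54, 0).
Then n·(−5, −5, 12) − (−522) = −108.
|n| = √(5184 + 2916 + 0) = 90, so the distance is |-108|/90 = 6/5.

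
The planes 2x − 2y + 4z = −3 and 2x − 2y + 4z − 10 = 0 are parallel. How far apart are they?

13/(2√6)

Both planes have normal n = (2, −2, 4), |n| = 2√6. Any point on the first plane is at distance |10 − (-3)|/|n| = 13/(2√6) from the second.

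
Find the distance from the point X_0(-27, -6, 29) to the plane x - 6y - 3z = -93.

15/√46

d = |1·(-27) + (-6)·(-6) + (-3)·29 − (-93)| / √(1 + 36 + 9) = |15| / √46 = 15/√46.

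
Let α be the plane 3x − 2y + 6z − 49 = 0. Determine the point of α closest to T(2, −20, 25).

n = (3, −2, 6), |n|² = 49, and n·T − 49 = 147.
t = 147/49 = 3, so the foot is T − t·n = (2, −20, 25) − 3·(3, −2, 6) = (−7, −14, 7).

(-7, -14, 7)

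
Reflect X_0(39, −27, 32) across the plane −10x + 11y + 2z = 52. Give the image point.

(-21, 39, 44)

n = (−10, 11, 2), |n|² = 225, n·X_0 − 52 = -675, so t = -675/225 = -3.
Foot F = X_0 − (-3)·n = (9, 6, 38); the reflection is 2F − X_0 = (−21, 39, 44).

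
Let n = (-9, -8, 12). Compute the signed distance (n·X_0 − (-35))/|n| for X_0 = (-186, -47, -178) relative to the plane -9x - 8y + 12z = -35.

n·X_0 − (-35) = -51.
|n| = 17, so the signed distance is -51/17 = -3.

-3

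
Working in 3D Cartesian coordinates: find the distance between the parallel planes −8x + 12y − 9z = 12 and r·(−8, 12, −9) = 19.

Both planes have normal n = (−8, 12, −9), |n| = 17. Any point on the first plane is at distance |19 − 12|/|n| = 7/17 from the second.

7/17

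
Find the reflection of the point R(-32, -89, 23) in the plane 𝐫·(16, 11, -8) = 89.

n = (16, 11, -8), |n|² = 441, n·R − 89 = -1764, so t = -1764/441 = -4.
Foot F = R − (-4)·n = (32, -45, -9); the reflection is 2F − R = (96, -1, -41).

(96, -1, -41)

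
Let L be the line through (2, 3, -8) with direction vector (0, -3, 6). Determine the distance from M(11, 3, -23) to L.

3√14

Direction vector d = (0, -3, 6).
AP = (9, 0, -15), and AP × d = (-45, -54, -27).
|AP × d|² = 5670 and |d|² = 45, so the distance is √(5670/45) = √126 = 3√14.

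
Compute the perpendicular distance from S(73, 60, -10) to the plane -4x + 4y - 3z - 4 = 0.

26/√41

Normal vector n = (-4, 4, -3), and n·(73, 60, -10) - 4 = -26.
|n| = √(16 + 16 + 9) = √41, so the distance is |-26|/√41 = 26√41/41.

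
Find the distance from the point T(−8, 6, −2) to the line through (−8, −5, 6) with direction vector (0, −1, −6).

Direction vector d = (0, −1, −6).
AP = (0, 11, −8), and AP × d = (−74, 0, 0).
|AP × d|² = 5476 and |d|² = 37, so the distance is √(5476/37) = √148 = 2√37.

2√37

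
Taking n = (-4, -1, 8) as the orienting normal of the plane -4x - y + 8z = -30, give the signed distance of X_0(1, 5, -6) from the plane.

n·X_0 − (-30) = -27.
|n| = 9, so the signed distance is -27/9 = -3.

-3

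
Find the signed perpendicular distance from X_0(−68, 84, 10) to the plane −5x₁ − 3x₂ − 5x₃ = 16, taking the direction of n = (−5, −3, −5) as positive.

n·X_0 − 16 = 22.
|n| = √59, so the signed distance is 22√59/59.

22√59/59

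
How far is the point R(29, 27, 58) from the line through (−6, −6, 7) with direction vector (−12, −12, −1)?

Direction vector d = (−12, −12, −1).
AP = (35, 33, 51), and AP × d = (579, −577, −24).
|AP × d|² = 668746 and |d|² = 289, so the distance is √(668746/289) = √2314.

√2314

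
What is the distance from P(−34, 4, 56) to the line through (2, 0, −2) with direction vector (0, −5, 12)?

2√493

Direction vector d = (0, −5, 12).
AP = (−36, 4, 58), and AP × d = (338, 432, 180).
|AP × d|² = 333268 and |d|² = 169, so the distance is √(333268/169) = √1972 = 2√493.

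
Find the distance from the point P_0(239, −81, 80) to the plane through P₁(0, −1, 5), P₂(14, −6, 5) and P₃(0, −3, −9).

5

P₁P₂ = (14, −5, 0) and P₁P₃ = (0, −2, −14), so a normal is n = P₁P₂ × P₁P₃ = (70, 196, −28).
Then n·(239, −81, 80) − (−336) = −1050.
|n| = √(4900 + 38416 + 784) = 210, so the distance is |-1050|/210 = 5.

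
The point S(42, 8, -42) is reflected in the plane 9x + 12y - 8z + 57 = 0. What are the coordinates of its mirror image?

With n = (9, 12, -8), the signed offset is (n·S − (-57))/|n|² = 867/289 = 3.
S' = S − 2t·n = (42, 8, -42) − 6·(9, 12, -8) = (-12, -64, 6).

(-12, -64, 6)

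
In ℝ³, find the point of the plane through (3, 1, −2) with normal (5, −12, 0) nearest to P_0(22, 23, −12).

(27, 11, -12)

The perpendicular from P_0 has direction n = (5, −12, 0): r = (22, 23, −12) + t(5, −12, 0).
Substitute into the plane: n·(P_0 + tn) = 3 gives -166 + 169t = 3, so t = 1.
Foot = (22, 23, −12) + 1·(5, −12, 0) = (27, 11, −12).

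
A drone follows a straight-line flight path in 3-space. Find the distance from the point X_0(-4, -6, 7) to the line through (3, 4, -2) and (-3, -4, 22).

√61

A direction vector is d = (-6, -8, 24).
AP = (-7, -10, 9); AP·d = 338, |AP|² = 230, |d|² = 676.
distance² = |AP|² − (AP·d)²/|d|² = 230 − 114244/676 = 61, so the distance is √61.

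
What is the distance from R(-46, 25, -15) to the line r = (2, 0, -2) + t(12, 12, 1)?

Direction vector d = (12, 12, 1).
AP = (-48, 25, -13), and AP × d = (181, -108, -876).
|AP × d|² = 811801 and |d|² = 289, so the distance is √(811801/289) = √2809 = 53.

53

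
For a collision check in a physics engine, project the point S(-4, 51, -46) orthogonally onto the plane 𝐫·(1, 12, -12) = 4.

(-8, 3, 2)

The perpendicular from S has direction n = (1, 12, -12): r = (-4, 51, -46) + t(1, 12, -12).
Substitute into the plane: n·(S + tn) = 4 gives 1160 + 289t = 4, so t = -4.
Foot = (-4, 51, -46) + (-4)·(1, 12, -12) = (-8, 3, 2).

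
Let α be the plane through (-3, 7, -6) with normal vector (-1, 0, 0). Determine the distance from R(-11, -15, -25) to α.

The plane has equation n·(r − (-3, 7, -6)) = 0, i.e. n·r = 3.
d = |(-1)·(-11) − 3| / √(1 + 0 + 0) = |8| / 1 = 8.

8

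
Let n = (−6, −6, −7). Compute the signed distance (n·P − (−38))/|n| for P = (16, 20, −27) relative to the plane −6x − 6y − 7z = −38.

n·P − (-38) = 11.
|n| = 11, so the signed distance is 11/11 = 1.

1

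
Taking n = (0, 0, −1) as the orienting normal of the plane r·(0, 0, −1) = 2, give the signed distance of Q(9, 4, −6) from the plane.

n·Q − 2 = 4.
|n| = 1, so the signed distance is 4/1 = 4.

4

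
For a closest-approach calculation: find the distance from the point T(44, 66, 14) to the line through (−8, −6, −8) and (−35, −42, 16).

2√937

A direction vector is d = (−27, −36, 24).
AP = (52, 72, 22), and AP × d = (2520, −1842, 72).
|AP × d|² = 9748548 and |d|² = 2601, so the distance is √(9748548/2601) = √3748 = 2√937.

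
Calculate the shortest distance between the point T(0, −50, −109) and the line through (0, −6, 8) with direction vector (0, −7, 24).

75

Direction vector d = (0, −7, 24).
AP = (0, −44, −117), and AP × d = (−1875, 0, 0).
|AP × d|² = 3515625 and |d|² = 625, so the distance is √(3515625/625) = √5625 = 75.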